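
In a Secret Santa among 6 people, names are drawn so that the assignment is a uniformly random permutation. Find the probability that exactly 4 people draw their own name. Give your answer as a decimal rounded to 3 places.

0.021

Choose which 4 of the 6 are fixed: C(6,4) = 15 ways.
The remaining 2 must have no fixed point: D(2) = 1.
P = 15·1/720 = 1/48 ≈ 0.021.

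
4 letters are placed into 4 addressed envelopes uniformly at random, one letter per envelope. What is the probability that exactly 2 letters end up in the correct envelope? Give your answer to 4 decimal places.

Choose which 2 of the 4 are fixed: C(4,2) = 6 ways.
The remaining 2 must have no fixed point: D(2) = 1.
P = 6·1/24 = 1/4 ≈ 0.2500.

0.2500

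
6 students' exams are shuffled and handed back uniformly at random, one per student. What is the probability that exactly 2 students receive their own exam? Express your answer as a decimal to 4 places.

0.1875

Choose which 2 of the 6 are fixed: C(6,2) = 15 ways.
The remaining 4 must have no fixed point: D(4) = 9.
P = 15·9/720 = 3/16 ≈ 0.1875.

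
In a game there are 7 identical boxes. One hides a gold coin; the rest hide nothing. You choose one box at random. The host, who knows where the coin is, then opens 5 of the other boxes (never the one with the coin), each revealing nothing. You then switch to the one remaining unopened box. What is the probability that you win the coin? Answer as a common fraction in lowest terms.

Your original box holds the coin with probability 1/7, so the other 6 collectively hold it with probability 6/7.
The host can always find 5 empty boxes to open, so the reveals don't change that 6/7; it is now spread over the 1 remaining unopened box.
P(win by switching) = (6/7) · (1/1) = 6/7.

6/7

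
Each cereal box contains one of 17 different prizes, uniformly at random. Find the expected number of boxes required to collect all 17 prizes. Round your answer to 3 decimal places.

After i distinct types are collected, each trial gives a new one with probability (17−i)/17, so the expected wait for the next new type is 17/(17−i).
E = 17/17 + 17/16 + 17/15 + 17/14 + 17/13 + 17/12 + 17/11 + 17/10 + 17/9 + 17/8 + 17/7 + 17/6 + 17/5 + 17/4 + 17/3 + 17/2 + 17/1 = 42142223/720720 ≈ 58.472.

58.472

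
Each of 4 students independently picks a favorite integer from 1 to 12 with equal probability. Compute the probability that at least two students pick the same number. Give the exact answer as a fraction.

41/96

It's easier to compute the probability that all 4 are distinct.
P(all distinct) = 12/12 · 11/12 · ··· · 9/12 = 55/96.
So the probability of at least one match is 1 − 55/96 = 41/96.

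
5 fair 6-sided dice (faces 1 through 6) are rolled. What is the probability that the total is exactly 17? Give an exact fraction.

There are 6^5 = 7776 equally likely outcomes.
The number of ordered 5-tuples from {1,…,6} summing to 17 is 780.
P(sum = 17) = 780/7776 = 65/648.

65/648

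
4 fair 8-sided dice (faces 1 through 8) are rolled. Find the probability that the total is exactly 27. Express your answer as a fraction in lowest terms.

7/512

There are 8^4 = 4096 equally likely outcomes.
The number of ordered 4-tuples from {1,…,8} summing to 27 is 56.
P(sum = 27) = 56/4096 = 7/512.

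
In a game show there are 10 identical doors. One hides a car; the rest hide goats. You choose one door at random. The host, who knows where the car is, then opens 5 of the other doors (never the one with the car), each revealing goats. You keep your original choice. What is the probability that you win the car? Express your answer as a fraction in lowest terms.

1/10

The host can always open 5 empty doors regardless of your choice, so the reveals give no information about your original door.
P(win by staying) = 1/10.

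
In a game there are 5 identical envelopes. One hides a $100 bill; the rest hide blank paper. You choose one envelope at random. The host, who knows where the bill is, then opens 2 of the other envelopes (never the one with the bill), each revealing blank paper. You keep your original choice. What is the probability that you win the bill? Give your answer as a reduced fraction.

The host can always open 2 empty envelopes regardless of your choice, so the reveals give no information about your original envelope.
P(win by staying) = 1/5.

1/5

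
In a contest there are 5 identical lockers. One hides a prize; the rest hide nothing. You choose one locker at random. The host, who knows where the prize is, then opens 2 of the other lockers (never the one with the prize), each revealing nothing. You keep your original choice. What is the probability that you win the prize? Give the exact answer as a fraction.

1/5

The host can always open 2 empty lockers regardless of your choice, so the reveals give no information about your original locker.
P(win by staying) = 1/5.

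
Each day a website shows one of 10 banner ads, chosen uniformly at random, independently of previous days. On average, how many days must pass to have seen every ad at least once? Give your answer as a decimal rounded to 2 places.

After i distinct types are collected, each trial gives a new one with probability (10−i)/10, so the expected wait for the next new type is 10/(10−i).
E = 10/10 + 10/9 + 10/8 + 10/7 + 10/6 + 10/5 + 10/4 + 10/3 + 10/2 + 10/1 = 7381/252 ≈ 29.29.

29.29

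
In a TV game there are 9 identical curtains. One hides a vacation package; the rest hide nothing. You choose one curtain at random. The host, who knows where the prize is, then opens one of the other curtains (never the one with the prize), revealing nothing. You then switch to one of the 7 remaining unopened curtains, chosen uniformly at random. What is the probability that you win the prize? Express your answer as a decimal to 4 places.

Your original curtain holds the prize with probability 1/9, so the other 8 collectively hold it with probability 8/9.
The host can always find an empty curtain to open, so this doesn't change that 8/9; it is now spread over the 7 remaining unopened curtains.
P(win by switching) = (8/9) · (1/7) = 8/63 ≈ 0.1270.

0.1270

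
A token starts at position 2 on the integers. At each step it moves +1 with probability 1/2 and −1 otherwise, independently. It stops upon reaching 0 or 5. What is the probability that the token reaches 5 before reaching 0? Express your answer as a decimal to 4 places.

0.4000

With a fair step, P(i) = ½P(i−1) + ½P(i+1) with P(0)=0, P(5)=1 has the linear solution P(i) = i/5.
P(2) = 2/5 ≈ 0.4000.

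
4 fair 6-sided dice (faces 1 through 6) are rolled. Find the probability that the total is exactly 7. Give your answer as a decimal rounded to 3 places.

0.015

There are 6^4 = 1296 equally likely outcomes.
The number of ordered 4-tuples from {1,…,6} summing to 7 is 20.
P(sum = 7) = 20/1296 = 5/324 ≈ 0.015.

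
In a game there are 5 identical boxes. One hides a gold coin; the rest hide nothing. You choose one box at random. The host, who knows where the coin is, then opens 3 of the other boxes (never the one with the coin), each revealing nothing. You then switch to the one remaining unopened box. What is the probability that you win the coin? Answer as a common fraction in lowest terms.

Your original box holds the coin with probability 1/5, so the other 4 collectively hold it with probability 4/5.
The host can always find 3 empty boxes to open, so the reveals don't change that 4/5; it is now spread over the 1 remaining unopened box.
P(win by switching) = (4/5) · (1/1) = 4/5.

4/5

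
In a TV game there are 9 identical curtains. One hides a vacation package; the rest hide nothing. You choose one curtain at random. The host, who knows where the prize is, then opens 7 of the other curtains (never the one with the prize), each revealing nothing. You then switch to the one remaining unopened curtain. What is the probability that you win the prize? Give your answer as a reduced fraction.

8/9

Your original curtain holds the prize with probability 1/9, so the other 8 collectively hold it with probability 8/9.
The host can always find 7 empty curtains to open, so the reveals don't change that 8/9; it is now spread over the 1 remaining unopened curtain.
P(win by switching) = (8/9) · (1/1) = 8/9.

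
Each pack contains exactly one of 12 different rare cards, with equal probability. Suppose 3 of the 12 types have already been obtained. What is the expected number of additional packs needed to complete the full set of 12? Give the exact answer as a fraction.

7129/210

Starting from 3 distinct types, each trial gives a new one with probability (12−i)/12 when i types are held, so the wait for the next new type is 12/(12−i).
E = 12/9 + 12/8 + 12/7 + 12/6 + 12/5 + 12/4 + 12/3 + 12/2 + 12/1 = 7129/210.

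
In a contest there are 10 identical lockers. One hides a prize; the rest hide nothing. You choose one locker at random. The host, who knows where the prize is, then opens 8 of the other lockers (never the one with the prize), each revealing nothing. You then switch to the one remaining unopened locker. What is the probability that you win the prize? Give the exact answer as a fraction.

9/10

Your original locker holds the prize with probability 1/10, so the other 9 collectively hold it with probability 9/10.
The host can always find 8 empty lockers to open, so the reveals don't change that 9/10; it is now spread over the 1 remaining unopened locker.
P(win by switching) = (9/10) · (1/1) = 9/10.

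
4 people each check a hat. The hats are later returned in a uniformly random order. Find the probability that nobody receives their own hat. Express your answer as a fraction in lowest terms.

3/8

This is the derangement probability: permutations of 4 with no fixed point.
D(4) = 4! · (1 − 1/1! + 1/2! − ··· + (−1)^4/4!) = 9.
P = 9/24 = 3/8.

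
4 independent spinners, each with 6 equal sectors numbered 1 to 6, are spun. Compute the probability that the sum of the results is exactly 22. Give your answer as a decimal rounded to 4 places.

0.0077

There are 6^4 = 1296 equally likely outcomes.
The number of ordered 4-tuples from {1,…,6} summing to 22 is 10.
P(sum = 22) = 10/1296 = 5/648 ≈ 0.0077.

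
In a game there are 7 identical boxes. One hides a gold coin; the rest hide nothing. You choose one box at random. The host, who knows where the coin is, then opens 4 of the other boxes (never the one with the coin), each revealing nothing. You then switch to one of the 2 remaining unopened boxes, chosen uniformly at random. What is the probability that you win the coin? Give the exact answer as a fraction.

Your original box holds the coin with probability 1/7, so the other 6 collectively hold it with probability 6/7.
The host can always find 4 empty boxes to open, so the reveals don't change that 6/7; it is now spread over the 2 remaining unopened boxes.
P(win by switching) = (6/7) · (1/2) = 3/7.

3/7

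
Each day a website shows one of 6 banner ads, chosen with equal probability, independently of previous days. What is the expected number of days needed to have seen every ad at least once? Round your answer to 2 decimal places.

After i distinct types are collected, each trial gives a new one with probability (6−i)/6, so the expected wait for the next new type is 6/(6−i).
E = 6/6 + 6/5 + 6/4 + 6/3 + 6/2 + 6/1 = 147/10 ≈ 14.70.

14.70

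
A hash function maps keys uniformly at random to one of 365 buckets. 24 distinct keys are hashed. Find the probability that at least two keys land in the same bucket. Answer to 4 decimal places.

0.5383

It's easier to compute the probability that all 24 are distinct.
P(all distinct) = 365/365 · 364/365 · ··· · 342/365 ≈ 0.4617.
So the probability of at least one match is 1 − 0.4617 = 0.5383.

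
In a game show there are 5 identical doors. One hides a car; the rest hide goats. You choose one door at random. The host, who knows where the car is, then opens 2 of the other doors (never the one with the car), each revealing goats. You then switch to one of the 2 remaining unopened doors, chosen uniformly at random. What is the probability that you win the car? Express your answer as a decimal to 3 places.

Your original door holds the car with probability 1/5, so the other 4 collectively hold it with probability 4/5.
The host can always find 2 empty doors to open, so the reveals don't change that 4/5; it is now spread over the 2 remaining unopened doors.
P(win by switching) = (4/5) · (1/2) = 2/5 ≈ 0.400.

0.400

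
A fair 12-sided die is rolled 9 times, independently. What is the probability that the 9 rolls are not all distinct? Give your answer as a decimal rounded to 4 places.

0.9845

P(all 9 different) = 12/12 · 11/12 · ··· · 4/12 ≈ 0.0155.
P(at least two equal) = 1 − 0.0155 = 0.9845.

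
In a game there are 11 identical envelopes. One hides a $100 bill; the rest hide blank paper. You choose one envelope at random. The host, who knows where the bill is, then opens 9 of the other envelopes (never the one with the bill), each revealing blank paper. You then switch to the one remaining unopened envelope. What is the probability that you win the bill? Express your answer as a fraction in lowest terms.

Your original envelope holds the bill with probability 1/11, so the other 10 collectively hold it with probability 10/11.
The host can always find 9 empty envelopes to open, so the reveals don't change that 10/11; it is now spread over the 1 remaining unopened envelope.
P(win by switching) = (10/11) · (1/1) = 10/11.

10/11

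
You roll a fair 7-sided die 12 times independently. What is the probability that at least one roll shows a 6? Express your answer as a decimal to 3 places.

P(no roll shows a 6) = (6/7)^12 ≈ 0.157.
P(at least one) = 1 − 0.157 = 0.843.

0.843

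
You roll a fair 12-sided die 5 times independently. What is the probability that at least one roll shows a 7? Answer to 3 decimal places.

P(no roll shows a 7) = (11/12)^5 ≈ 0.647.
P(at least one) = 1 − 0.647 = 0.353.

0.353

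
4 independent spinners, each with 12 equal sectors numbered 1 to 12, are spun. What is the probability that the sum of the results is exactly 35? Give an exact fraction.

There are 12^4 = 20736 equally likely outcomes.
The number of ordered 4-tuples from {1,…,12} summing to 35 is 544.
P(sum = 35) = 544/20736 = 17/648.

17/648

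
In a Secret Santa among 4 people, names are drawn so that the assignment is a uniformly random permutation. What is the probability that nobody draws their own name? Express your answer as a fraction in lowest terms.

3/8

This is the derangement probability: permutations of 4 with no fixed point.
D(4) = 4! · (1 − 1/1! + 1/2! − ··· + (−1)^4/4!) = 9.
P = 9/24 = 3/8.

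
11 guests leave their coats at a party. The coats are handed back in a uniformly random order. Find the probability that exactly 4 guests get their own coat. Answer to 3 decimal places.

0.015

Choose which 4 of the 11 are fixed: C(11,4) = 330 ways.
The remaining 7 must have no fixed point: D(7) = 1854.
P = 330·1854/39916800 = 103/6720 ≈ 0.015.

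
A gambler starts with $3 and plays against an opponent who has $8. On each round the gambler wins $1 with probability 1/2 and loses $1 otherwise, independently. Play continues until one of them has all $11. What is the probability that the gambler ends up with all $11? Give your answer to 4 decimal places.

With a fair step, P(i) = ½P(i−1) + ½P(i+1) with P(0)=0, P(11)=1 has the linear solution P(i) = i/11.
P(3) = 3/11 ≈ 0.2727.

0.2727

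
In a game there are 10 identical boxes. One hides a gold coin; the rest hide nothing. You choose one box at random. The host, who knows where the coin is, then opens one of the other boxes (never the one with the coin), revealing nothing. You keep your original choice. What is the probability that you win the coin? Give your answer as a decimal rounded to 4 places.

0.1000

The host can always open an empty box regardless of your choice, so this gives no information about your original box.
P(win by staying) = 1/10 ≈ 0.1000.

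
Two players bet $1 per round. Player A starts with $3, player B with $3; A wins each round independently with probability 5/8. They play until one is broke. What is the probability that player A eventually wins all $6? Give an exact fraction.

125/152

Let r = q/p = (3/8)/(5/8) = 3/5. The recurrence P(i) = p·P(i+1) + q·P(i−1) with P(0)=0, P(6)=1 gives P(i) = (1 − r^i)/(1 − r^6).
P(3) = (1 − (3/5)^3) / (1 − (3/5)^6) = 125/152.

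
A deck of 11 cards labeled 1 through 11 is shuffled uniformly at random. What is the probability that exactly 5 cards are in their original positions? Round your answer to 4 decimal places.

Choose which 5 of the 11 are fixed: C(11,5) = 462 ways.
The remaining 6 must have no fixed point: D(6) = 265.
P = 462·265/39916800 = 53/17280 ≈ 0.0031.

0.0031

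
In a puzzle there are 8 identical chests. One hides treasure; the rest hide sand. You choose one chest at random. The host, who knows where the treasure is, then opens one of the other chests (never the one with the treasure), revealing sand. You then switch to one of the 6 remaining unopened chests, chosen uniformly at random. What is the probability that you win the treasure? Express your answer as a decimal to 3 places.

0.146

Your original chest holds the treasure with probability 1/8, so the other 7 collectively hold it with probability 7/8.
The host can always find an empty chest to open, so this doesn't change that 7/8; it is now spread over the 6 remaining unopened chests.
P(win by switching) = (7/8) · (1/6) = 7/48 ≈ 0.146.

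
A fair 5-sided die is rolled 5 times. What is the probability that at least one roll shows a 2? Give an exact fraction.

P(no roll shows a 2) = (4/5)^5 = 1024/3125.
P(at least one) = 1 − 1024/3125 = 2101/3125.

2101/3125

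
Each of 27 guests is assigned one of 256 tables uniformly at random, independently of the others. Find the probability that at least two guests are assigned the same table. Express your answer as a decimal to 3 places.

It's easier to compute the probability that all 27 are distinct.
P(all distinct) = 256/256 · 255/256 · ··· · 230/256 ≈ 0.241.
So the probability of at least one match is 1 − 0.241 = 0.759.

0.759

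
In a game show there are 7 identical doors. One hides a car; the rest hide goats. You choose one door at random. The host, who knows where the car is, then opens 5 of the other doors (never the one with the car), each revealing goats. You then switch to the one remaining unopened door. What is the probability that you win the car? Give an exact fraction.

6/7

Your original door holds the car with probability 1/7, so the other 6 collectively hold it with probability 6/7.
The host can always find 5 empty doors to open, so the reveals don't change that 6/7; it is now spread over the 1 remaining unopened door.
P(win by switching) = (6/7) · (1/1) = 6/7.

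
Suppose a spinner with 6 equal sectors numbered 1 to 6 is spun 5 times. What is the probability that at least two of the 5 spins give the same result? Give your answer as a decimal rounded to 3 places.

P(all 5 different) = 6/6 · 5/6 · ··· · 2/6 ≈ 0.093.
P(at least two equal) = 1 − 0.093 = 0.907.

0.907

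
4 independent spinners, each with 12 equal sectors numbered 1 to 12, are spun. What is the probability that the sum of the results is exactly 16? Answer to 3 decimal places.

0.022

There are 12^4 = 20736 equally likely outcomes.
The number of ordered 4-tuples from {1,…,12} summing to 16 is 451.
P(sum = 16) = 451/20736 ≈ 0.022.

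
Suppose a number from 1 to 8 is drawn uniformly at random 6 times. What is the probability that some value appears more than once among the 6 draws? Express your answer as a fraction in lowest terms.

3781/4096

P(all 6 different) = 8/8 · 7/8 · ··· · 3/8 = 315/4096.
P(at least two equal) = 1 − 315/4096 = 3781/4096.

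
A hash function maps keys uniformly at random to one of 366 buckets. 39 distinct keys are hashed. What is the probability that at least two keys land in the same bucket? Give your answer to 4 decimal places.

It's easier to compute the probability that all 39 are distinct.
P(all distinct) = 366/366 · 365/366 · ··· · 328/366 ≈ 0.1225.
So the probability of at least one match is 1 − 0.1225 = 0.8775.

0.8775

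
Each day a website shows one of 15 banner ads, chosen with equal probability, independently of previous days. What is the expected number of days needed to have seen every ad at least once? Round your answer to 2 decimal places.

After i distinct types are collected, each trial gives a new one with probability (15−i)/15, so the expected wait for the next new type is 15/(15−i).
E = 15/15 + 15/14 + 15/13 + 15/12 + 15/11 + 15/10 + 15/9 + 15/8 + 15/7 + 15/6 + 15/5 + 15/4 + 15/3 + 15/2 + 15/1 = 1195757/24024 ≈ 49.77.

49.77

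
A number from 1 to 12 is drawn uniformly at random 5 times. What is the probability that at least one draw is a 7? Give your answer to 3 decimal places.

0.353

P(no draw is a 7) = (11/12)^5 ≈ 0.647.
P(at least one) = 1 − 0.647 = 0.353.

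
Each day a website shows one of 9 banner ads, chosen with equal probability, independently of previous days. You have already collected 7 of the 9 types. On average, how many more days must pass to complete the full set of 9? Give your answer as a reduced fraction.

Starting from 7 distinct types, each trial gives a new one with probability (9−i)/9 when i types are held, so the wait for the next new type is 9/(9−i).
E = 9/2 + 9/1 = 27/2.

27/2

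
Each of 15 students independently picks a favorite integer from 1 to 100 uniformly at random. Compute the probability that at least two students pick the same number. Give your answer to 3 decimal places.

0.669

It's easier to compute the probability that all 15 are distinct.
P(all distinct) = 100/100 · 99/100 · ··· · 86/100 ≈ 0.331.
So the probability of at least one match is 1 − 0.331 = 0.669.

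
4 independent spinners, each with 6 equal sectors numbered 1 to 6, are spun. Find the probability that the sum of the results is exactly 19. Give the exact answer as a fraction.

7/162

There are 6^4 = 1296 equally likely outcomes.
The number of ordered 4-tuples from {1,…,6} summing to 19 is 56.
P(sum = 19) = 56/1296 = 7/162.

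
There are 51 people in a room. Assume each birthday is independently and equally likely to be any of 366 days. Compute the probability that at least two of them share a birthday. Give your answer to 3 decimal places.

0.974

It's easier to compute the probability that all 51 are distinct.
P(all distinct) = 366/366 · 365/366 · ··· · 316/366 ≈ 0.026.
So the probability of at least one match is 1 − 0.026 = 0.974.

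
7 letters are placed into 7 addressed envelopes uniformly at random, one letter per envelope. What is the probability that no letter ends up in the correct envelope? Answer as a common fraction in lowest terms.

This is the derangement probability: permutations of 7 with no fixed point.
D(7) = 7! · (1 − 1/1! + 1/2! − ··· + (−1)^7/7!) = 1854.
P = 1854/5040 = 103/280.

103/280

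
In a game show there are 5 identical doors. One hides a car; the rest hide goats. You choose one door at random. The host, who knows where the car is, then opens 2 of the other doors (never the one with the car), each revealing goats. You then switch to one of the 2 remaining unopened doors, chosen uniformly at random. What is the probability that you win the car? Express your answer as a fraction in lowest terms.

2/5

Your original door holds the car with probability 1/5, so the other 4 collectively hold it with probability 4/5.
The host can always find 2 empty doors to open, so the reveals don't change that 4/5; it is now spread over the 2 remaining unopened doors.
P(win by switching) = (4/5) · (1/2) = 2/5.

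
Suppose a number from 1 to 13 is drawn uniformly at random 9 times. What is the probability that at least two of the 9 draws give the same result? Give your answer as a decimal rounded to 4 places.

P(all 9 different) = 13/13 · 12/13 · ··· · 5/13 ≈ 0.0245.
P(at least two equal) = 1 − 0.0245 = 0.9755.

0.9755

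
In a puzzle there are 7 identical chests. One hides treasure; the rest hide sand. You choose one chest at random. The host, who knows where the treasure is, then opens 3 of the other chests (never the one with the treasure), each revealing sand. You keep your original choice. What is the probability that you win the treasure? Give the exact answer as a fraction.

The host can always open 3 empty chests regardless of your choice, so the reveals give no information about your original chest.
P(win by staying) = 1/7.

1/7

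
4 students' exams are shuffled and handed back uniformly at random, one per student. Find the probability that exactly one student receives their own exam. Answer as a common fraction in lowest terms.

Choose which one is fixed: C(4,1) = 4 ways.
The remaining 3 must have no fixed point: D(3) = 2.
P = 4·2/24 = 1/3.

1/3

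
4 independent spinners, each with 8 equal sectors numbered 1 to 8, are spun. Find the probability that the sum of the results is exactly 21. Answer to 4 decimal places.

0.0693

There are 8^4 = 4096 equally likely outcomes.
The number of ordered 4-tuples from {1,…,8} summing to 21 is 284.
P(sum = 21) = 284/4096 = 71/1024 ≈ 0.0693.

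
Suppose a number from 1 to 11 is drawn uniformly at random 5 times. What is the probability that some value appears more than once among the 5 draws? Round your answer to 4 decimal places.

P(all 5 different) = 11/11 · 10/11 · ··· · 7/11 ≈ 0.3442.
P(at least two equal) = 1 − 0.3442 = 0.6558.

0.6558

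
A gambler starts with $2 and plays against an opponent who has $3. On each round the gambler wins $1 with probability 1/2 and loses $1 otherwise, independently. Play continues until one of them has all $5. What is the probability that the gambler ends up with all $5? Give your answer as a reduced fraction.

With a fair step, P(i) = ½P(i−1) + ½P(i+1) with P(0)=0, P(5)=1 has the linear solution P(i) = i/5.
P(2) = 2/5.

2/5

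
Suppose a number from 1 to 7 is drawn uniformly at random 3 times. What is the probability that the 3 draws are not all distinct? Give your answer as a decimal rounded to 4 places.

0.3878

P(all 3 different) = 7/7 · 6/7 · ··· · 5/7 ≈ 0.6122.
P(at least two equal) = 1 − 0.6122 = 0.3878.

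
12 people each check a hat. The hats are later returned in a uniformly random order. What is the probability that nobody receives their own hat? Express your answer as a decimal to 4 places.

0.3679

This is the derangement probability: permutations of 12 with no fixed point.
D(12) = 12! · (1 − 1/1! + 1/2! − ··· + (−1)^12/12!) = 176214841.
P = 176214841/479001600 = 16019531/43545600 ≈ 0.3679.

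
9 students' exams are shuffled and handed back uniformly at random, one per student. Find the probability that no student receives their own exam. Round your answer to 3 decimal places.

This is the derangement probability: permutations of 9 with no fixed point.
D(9) = 9! · (1 − 1/1! + 1/2! − ··· + (−1)^9/9!) = 133496.
P = 133496/362880 = 16687/45360 ≈ 0.368.

0.368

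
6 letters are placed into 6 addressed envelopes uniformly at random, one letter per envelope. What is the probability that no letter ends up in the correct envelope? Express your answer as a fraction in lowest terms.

This is the derangement probability: permutations of 6 with no fixed point.
D(6) = 6! · (1 − 1/1! + 1/2! − ··· + (−1)^6/6!) = 265.
P = 265/720 = 53/144.

53/144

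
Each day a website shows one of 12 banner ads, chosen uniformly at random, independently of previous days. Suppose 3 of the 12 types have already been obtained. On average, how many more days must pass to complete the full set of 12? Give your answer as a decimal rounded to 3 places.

Starting from 3 distinct types, each trial gives a new one with probability (12−i)/12 when i types are held, so the wait for the next new type is 12/(12−i).
E = 12/9 + 12/8 + 12/7 + 12/6 + 12/5 + 12/4 + 12/3 + 12/2 + 12/1 = 7129/210 ≈ 33.948.

33.948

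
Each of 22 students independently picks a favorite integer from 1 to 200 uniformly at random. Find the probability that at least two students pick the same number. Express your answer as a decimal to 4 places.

0.6984

It's easier to compute the probability that all 22 are distinct.
P(all distinct) = 200/200 · 199/200 · ··· · 179/200 ≈ 0.3016.
So the probability of at least one match is 1 − 0.3016 = 0.6984.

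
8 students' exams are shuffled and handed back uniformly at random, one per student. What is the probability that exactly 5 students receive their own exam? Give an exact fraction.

Choose which 5 of the 8 are fixed: C(8,5) = 56 ways.
The remaining 3 must have no fixed point: D(3) = 2.
P = 56·2/40320 = 1/360.

1/360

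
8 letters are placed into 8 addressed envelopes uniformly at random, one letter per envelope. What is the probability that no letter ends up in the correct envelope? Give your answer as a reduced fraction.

This is the derangement probability: permutations of 8 with no fixed point.
D(8) = 8! · (1 − 1/1! + 1/2! − ··· + (−1)^8/8!) = 14833.
P = 14833/40320 = 2119/5760.

2119/5760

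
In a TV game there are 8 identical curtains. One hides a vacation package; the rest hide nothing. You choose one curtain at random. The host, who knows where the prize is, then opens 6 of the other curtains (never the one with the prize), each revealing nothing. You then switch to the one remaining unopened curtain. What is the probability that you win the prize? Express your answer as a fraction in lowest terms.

7/8

Your original curtain holds the prize with probability 1/8, so the other 7 collectively hold it with probability 7/8.
The host can always find 6 empty curtains to open, so the reveals don't change that 7/8; it is now spread over the 1 remaining unopened curtain.
P(win by switching) = (7/8) · (1/1) = 7/8.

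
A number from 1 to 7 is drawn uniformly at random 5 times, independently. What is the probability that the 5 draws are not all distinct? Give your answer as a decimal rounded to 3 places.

P(all 5 different) = 7/7 · 6/7 · ··· · 3/7 ≈ 0.150.
P(at least two equal) = 1 − 0.150 = 0.850.

0.850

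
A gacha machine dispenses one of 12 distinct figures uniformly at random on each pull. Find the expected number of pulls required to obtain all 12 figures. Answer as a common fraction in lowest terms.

86021/2310

After i distinct types are collected, each trial gives a new one with probability (12−i)/12, so the expected wait for the next new type is 12/(12−i).
E = 12/12 + 12/11 + 12/10 + 12/9 + 12/8 + 12/7 + 12/6 + 12/5 + 12/4 + 12/3 + 12/2 + 12/1 = 86021/2310.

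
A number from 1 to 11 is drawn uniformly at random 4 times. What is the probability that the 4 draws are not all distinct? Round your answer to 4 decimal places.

0.4591

P(all 4 different) = 11/11 · 10/11 · ··· · 8/11 ≈ 0.5409.
P(at least two equal) = 1 − 0.5409 = 0.4591.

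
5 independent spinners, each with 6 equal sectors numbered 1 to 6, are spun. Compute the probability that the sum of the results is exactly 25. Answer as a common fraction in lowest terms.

There are 6^5 = 7776 equally likely outcomes.
The number of ordered 5-tuples from {1,…,6} summing to 25 is 126.
P(sum = 25) = 126/7776 = 7/432.

7/432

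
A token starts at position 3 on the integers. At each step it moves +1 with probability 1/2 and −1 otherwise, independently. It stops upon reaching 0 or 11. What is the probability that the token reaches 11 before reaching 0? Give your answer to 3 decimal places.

0.273

With a fair step, P(i) = ½P(i−1) + ½P(i+1) with P(0)=0, P(11)=1 has the linear solution P(i) = i/11.
P(3) = 3/11 ≈ 0.273.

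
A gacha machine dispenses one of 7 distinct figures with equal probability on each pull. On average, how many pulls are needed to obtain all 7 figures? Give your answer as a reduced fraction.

363/20

After i distinct types are collected, each trial gives a new one with probability (7−i)/7, so the expected wait for the next new type is 7/(7−i).
E = 7/7 + 7/6 + 7/5 + 7/4 + 7/3 + 7/2 + 7/1 = 363/20.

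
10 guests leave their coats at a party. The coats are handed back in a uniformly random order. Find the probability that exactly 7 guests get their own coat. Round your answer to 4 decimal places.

0.0001

Choose which 7 of the 10 are fixed: C(10,7) = 120 ways.
The remaining 3 must have no fixed point: D(3) = 2.
P = 120·2/3628800 = 1/15120 ≈ 0.0001.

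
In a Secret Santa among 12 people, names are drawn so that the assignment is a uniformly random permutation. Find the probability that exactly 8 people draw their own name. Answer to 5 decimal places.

0.00001

Choose which 8 of the 12 are fixed: C(12,8) = 495 ways.
The remaining 4 must have no fixed point: D(4) = 9.
P = 495·9/479001600 = 1/107520 ≈ 0.00001.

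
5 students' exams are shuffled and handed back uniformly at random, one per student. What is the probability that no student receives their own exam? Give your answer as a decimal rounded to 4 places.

This is the derangement probability: permutations of 5 with no fixed point.
D(5) = 5! · (1 − 1/1! + 1/2! − ··· + (−1)^5/5!) = 44.
P = 44/120 = 11/30 ≈ 0.3667.

0.3667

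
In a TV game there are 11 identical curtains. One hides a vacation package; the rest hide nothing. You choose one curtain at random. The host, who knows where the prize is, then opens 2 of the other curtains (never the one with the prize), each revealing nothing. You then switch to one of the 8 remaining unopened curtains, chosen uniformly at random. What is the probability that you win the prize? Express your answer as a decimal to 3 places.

0.114

Your original curtain holds the prize with probability 1/11, so the other 10 collectively hold it with probability 10/11.
The host can always find 2 empty curtains to open, so the reveals don't change that 10/11; it is now spread over the 8 remaining unopened curtains.
P(win by switching) = (10/11) · (1/8) = 5/44 ≈ 0.114.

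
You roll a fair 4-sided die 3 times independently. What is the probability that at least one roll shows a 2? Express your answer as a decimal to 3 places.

P(no roll shows a 2) = (3/4)^3 ≈ 0.422.
P(at least one) = 1 − 0.422 = 0.578.

0.578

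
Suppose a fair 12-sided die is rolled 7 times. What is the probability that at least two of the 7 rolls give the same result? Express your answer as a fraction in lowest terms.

3071/3456

P(all 7 different) = 12/12 · 11/12 · ··· · 6/12 = 385/3456.
P(at least two equal) = 1 − 385/3456 = 3071/3456.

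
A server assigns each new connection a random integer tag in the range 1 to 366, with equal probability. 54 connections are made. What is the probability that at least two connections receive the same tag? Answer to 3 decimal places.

It's easier to compute the probability that all 54 are distinct.
P(all distinct) = 366/366 · 365/366 · ··· · 313/366 ≈ 0.016.
So the probability of at least one match is 1 − 0.016 = 0.984.

0.984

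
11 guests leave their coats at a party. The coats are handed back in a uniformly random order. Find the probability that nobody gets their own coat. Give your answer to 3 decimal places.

0.368

This is the derangement probability: permutations of 11 with no fixed point.
D(11) = 11! · (1 − 1/1! + 1/2! − ··· + (−1)^11/11!) = 14684570.
P = 14684570/39916800 = 1468457/3991680 ≈ 0.368.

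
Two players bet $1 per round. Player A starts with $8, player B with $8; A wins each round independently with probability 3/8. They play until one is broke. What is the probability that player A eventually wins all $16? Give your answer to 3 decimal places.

0.017

Let r = q/p = (5/8)/(3/8) = 5/3. The recurrence P(i) = p·P(i+1) + q·P(i−1) with P(0)=0, P(16)=1 gives P(i) = (1 − r^i)/(1 − r^16).
P(8) = (1 − (5/3)^8) / (1 − (5/3)^16) = 6561/397186 ≈ 0.017.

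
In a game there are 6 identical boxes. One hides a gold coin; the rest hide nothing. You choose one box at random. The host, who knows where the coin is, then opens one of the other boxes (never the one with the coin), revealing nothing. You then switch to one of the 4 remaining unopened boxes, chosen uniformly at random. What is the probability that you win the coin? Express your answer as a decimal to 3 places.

Your original box holds the coin with probability 1/6, so the other 5 collectively hold it with probability 5/6.
The host can always find an empty box to open, so this doesn't change that 5/6; it is now spread over the 4 remaining unopened boxes.
P(win by switching) = (5/6) · (1/4) = 5/24 ≈ 0.208.

0.208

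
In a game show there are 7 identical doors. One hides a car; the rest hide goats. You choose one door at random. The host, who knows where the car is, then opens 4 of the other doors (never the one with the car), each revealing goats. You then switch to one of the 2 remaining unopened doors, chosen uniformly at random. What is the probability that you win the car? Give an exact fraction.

3/7

Your original door holds the car with probability 1/7, so the other 6 collectively hold it with probability 6/7.
The host can always find 4 empty doors to open, so the reveals don't change that 6/7; it is now spread over the 2 remaining unopened doors.
P(win by switching) = (6/7) · (1/2) = 3/7.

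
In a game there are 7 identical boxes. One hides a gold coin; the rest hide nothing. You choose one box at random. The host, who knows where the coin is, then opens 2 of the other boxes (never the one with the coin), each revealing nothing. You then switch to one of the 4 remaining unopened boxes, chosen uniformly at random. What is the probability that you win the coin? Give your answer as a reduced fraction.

Your original box holds the coin with probability 1/7, so the other 6 collectively hold it with probability 6/7.
The host can always find 2 empty boxes to open, so the reveals don't change that 6/7; it is now spread over the 4 remaining unopened boxes.
P(win by switching) = (6/7) · (1/4) = 3/14.

3/14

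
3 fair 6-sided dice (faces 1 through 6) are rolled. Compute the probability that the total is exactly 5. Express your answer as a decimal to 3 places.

0.028

There are 6^3 = 216 equally likely outcomes.
The number of ordered 3-tuples from {1,…,6} summing to 5 is 6.
P(sum = 5) = 6/216 = 1/36 ≈ 0.028.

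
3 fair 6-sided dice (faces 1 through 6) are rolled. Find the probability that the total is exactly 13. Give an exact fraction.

7/72

There are 6^3 = 216 equally likely outcomes.
The number of ordered 3-tuples from {1,…,6} summing to 13 is 21.
P(sum = 13) = 21/216 = 7/72.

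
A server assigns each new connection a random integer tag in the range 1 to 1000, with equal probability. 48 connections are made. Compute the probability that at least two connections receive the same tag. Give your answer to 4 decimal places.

0.6822

It's easier to compute the probability that all 48 are distinct.
P(all distinct) = 1000/1000 · 999/1000 · ··· · 953/1000 ≈ 0.3178.
So the probability of at least one match is 1 − 0.3178 = 0.6822.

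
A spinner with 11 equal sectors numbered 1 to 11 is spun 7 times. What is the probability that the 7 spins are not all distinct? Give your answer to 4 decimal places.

P(all 7 different) = 11/11 · 10/11 · ··· · 5/11 ≈ 0.0853.
P(at least two equal) = 1 − 0.0853 = 0.9147.

0.9147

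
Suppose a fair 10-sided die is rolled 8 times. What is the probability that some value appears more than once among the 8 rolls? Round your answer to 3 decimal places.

P(all 8 different) = 10/10 · 9/10 · ··· · 3/10 ≈ 0.018.
P(at least two equal) = 1 − 0.018 = 0.982.

0.982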